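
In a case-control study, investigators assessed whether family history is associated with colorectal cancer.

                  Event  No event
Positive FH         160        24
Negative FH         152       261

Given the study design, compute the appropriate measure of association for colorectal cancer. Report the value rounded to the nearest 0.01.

11.45

Cells: a = 160, b = 24, c = 152, d = 261.
This is a case-control study: participants were sampled on outcome status, so risks in the source population cannot be estimated directly — relative risk is not valid here. The odds ratio is the appropriate measure.
OR = (a·d)/(b·c) = (160 × 261) / (24 × 152) = 41760 / 3648 = 11.44737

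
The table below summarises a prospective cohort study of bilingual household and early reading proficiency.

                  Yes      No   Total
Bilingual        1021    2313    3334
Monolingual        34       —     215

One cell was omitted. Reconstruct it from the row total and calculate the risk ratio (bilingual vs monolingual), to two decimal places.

1.94

The missing cell is in the unexposed row: 215 − 34 = 181.
So a = 1021, b = 2313, c = 34, d = 181.
RR = [a/(a+b)] / [c/(c+d)] = (1021/3334) / (34/215) = 0.30624/0.15814 = 1.93651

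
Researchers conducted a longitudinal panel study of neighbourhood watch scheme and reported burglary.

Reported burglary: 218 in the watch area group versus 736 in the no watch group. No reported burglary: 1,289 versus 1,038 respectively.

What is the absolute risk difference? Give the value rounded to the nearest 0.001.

-0.270

From the description: a = 218, b = 1289, c = 736, d = 1038.
Risk in exposed = 218/1507 = 0.144658; risk in unexposed = 736/1774 = 0.414882.
Risk difference = 0.144658 − 0.414882 = -0.270223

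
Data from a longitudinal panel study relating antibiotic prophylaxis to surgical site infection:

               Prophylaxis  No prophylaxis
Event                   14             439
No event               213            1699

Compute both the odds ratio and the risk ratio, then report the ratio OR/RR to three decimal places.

0.847

Reading the table with exposure as columns: a = 14 (Prophylaxis, case), b = 213 (Prophylaxis, non-case), c = 439 (No prophylaxis, case), d = 1699.
OR = (14·1699)/(213·439) = 23786/93507 = 0.25438
Risk in exposed = 14/227 = 0.06167; risk in unexposed = 439/2138 = 0.20533; RR = 0.30036
OR/RR = 0.25438 / 0.30036 = 0.84690
The outcome is not rare, so the OR lies further from 1 than the RR.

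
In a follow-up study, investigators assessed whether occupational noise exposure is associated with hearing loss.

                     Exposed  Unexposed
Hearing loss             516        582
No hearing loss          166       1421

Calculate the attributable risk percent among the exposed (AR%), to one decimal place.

61.6

Reading the table with exposure as columns: a = 516 (Exposed, case), b = 166 (Exposed, non-case), c = 582 (Unexposed, case), d = 1421.
Risk in exposed = 516/682 = 0.75660; risk in unexposed = 582/2003 = 0.29056.
RR = 0.75660/0.29056 = 2.60389
AR% = (RR − 1)/RR × 100 = (2.60389 − 1)/2.60389 × 100 = 61.5960%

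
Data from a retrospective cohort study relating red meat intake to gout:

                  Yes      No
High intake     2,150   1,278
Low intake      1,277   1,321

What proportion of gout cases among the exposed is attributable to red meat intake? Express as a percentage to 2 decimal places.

21.63

Cells: a = 2150, b = 1278, c = 1277, d = 1321.
Risk in exposed = 2150/3428 = 0.62719; risk in unexposed = 1277/2598 = 0.49153.
RR = 0.62719/0.49153 = 1.27599
AR% = (RR − 1)/RR × 100 = (1.27599 − 1)/1.27599 × 100 = 21.6292%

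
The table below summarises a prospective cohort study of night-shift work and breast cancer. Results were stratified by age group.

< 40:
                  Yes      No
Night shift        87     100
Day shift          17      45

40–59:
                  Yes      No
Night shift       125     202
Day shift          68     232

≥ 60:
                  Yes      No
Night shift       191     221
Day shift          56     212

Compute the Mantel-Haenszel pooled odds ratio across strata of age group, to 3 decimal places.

OR_MH = Σ(aᵢdᵢ/nᵢ) / Σ(bᵢcᵢ/nᵢ), where nᵢ is the stratum total.
Stratum 1 (< 40): n = 249; a·d/n = 87·45/249 = 15.7229; b·c/n = 100·17/249 = 6.8273
Stratum 2 (40–59): n = 627; a·d/n = 125·232/627 = 46.2520; b·c/n = 202·68/627 = 21.9075
Stratum 3 (≥ 60): n = 680; a·d/n = 191·212/680 = 59.5471; b·c/n = 221·56/680 = 18.2000
OR_MH = (15.7229 + 46.2520 + 59.5471) / (6.8273 + 21.9075 + 18.2000) = 121.5219 / 46.9348 = 2.58916

2.589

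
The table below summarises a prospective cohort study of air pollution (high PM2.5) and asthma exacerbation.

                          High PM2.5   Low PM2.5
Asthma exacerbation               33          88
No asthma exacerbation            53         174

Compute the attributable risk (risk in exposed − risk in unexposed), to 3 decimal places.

Reading the table with exposure as columns: a = 33 (High PM2.5, case), b = 53 (High PM2.5, non-case), c = 88 (Low PM2.5, case), d = 174.
Risk in exposed = 33/86 = 0.383721; risk in unexposed = 88/262 = 0.335878.
Risk difference = 0.383721 − 0.335878 = 0.047843

0.048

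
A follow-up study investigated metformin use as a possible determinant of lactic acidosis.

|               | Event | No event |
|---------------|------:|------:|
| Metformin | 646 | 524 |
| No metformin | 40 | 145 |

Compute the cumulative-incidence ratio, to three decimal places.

Cells: a = 646, b = 524, c = 40, d = 145.
Risk in exposed = 646/1170 = 0.55214; risk in unexposed = 40/185 = 0.21622.
RR = 0.55214 / 0.21622 = 2.55363
The risk among the exposed is 2.55 times that among the unexposed.

2.554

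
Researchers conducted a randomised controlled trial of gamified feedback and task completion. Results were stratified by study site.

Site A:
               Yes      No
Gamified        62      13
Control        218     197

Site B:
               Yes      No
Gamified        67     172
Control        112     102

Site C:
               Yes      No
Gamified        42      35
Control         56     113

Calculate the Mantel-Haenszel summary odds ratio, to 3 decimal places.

1.054

OR_MH = Σ(aᵢdᵢ/nᵢ) / Σ(bᵢcᵢ/nᵢ), where nᵢ is the stratum total.
Stratum 1 (Site A): n = 490; a·d/n = 62·197/490 = 24.9265; b·c/n = 13·218/490 = 5.7837
Stratum 2 (Site B): n = 453; a·d/n = 67·102/453 = 15.0861; b·c/n = 172·112/453 = 42.5254
Stratum 3 (Site C): n = 246; a·d/n = 42·113/246 = 19.2927; b·c/n = 35·56/246 = 7.9675
OR_MH = (24.9265 + 15.0861 + 19.2927) / (5.7837 + 42.5254 + 7.9675) = 59.3053 / 56.2765 = 1.05382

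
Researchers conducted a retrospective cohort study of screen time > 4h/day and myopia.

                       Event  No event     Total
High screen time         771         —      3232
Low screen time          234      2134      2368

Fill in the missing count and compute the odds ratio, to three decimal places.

2.857

The missing cell is in the exposed row: 3232 − 771 = 2461.
So a = 771, b = 2461, c = 234, d = 2134.
OR = (a·d)/(b·c) = (771 × 2134) / (2461 × 234) = 1645314 / 575874 = 2.85707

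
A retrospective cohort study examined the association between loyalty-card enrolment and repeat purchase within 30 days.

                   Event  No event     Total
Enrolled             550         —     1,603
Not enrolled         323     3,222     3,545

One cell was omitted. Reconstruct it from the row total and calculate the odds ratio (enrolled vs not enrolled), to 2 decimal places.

5.21

The missing cell is in the exposed row: 1603 − 550 = 1053.
So a = 550, b = 1053, c = 323, d = 3222.
OR = (a·d)/(b·c) = (550 × 3222) / (1053 × 323) = 1772100 / 340119 = 5.21024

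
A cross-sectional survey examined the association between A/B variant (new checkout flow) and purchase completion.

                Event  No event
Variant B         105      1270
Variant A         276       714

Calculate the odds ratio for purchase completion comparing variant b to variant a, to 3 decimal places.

0.214

Cells: a = 105, b = 1270, c = 276, d = 714.
OR = (a·d)/(b·c) = (105 × 714) / (1270 × 276) = 74970 / 350520 = 0.21388
Exposure is associated with lower odds of purchase completion (OR = 0.21 < 1).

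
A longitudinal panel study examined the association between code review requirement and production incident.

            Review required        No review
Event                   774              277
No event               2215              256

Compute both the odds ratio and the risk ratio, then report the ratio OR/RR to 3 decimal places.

0.648

Reading the table with exposure as columns: a = 774 (Review required, case), b = 2215 (Review required, non-case), c = 277 (No review, case), d = 256.
OR = (774·256)/(2215·277) = 198144/613555 = 0.32294
Risk in exposed = 774/2989 = 0.25895; risk in unexposed = 277/533 = 0.51970; RR = 0.49827
OR/RR = 0.32294 / 0.49827 = 0.64813
The outcome is not rare, so the OR lies further from 1 than the RR.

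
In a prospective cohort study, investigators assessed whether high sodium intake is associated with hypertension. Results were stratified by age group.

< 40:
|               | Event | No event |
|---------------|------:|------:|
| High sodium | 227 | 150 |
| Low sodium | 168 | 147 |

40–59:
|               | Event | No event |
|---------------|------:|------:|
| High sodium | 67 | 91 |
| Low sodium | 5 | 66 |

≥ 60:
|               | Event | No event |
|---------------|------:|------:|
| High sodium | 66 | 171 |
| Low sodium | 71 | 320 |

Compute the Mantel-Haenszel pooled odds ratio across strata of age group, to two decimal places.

1.75

OR_MH = Σ(aᵢdᵢ/nᵢ) / Σ(bᵢcᵢ/nᵢ), where nᵢ is the stratum total.
Stratum 1 (< 40): n = 692; a·d/n = 227·147/692 = 48.2211; b·c/n = 150·168/692 = 36.4162
Stratum 2 (40–59): n = 229; a·d/n = 67·66/229 = 19.3100; b·c/n = 91·5/229 = 1.9869
Stratum 3 (≥ 60): n = 628; a·d/n = 66·320/628 = 33.6306; b·c/n = 171·71/628 = 19.3328
OR_MH = (48.2211 + 19.3100 + 33.6306) / (36.4162 + 1.9869 + 19.3328) = 101.1617 / 57.7359 = 1.75215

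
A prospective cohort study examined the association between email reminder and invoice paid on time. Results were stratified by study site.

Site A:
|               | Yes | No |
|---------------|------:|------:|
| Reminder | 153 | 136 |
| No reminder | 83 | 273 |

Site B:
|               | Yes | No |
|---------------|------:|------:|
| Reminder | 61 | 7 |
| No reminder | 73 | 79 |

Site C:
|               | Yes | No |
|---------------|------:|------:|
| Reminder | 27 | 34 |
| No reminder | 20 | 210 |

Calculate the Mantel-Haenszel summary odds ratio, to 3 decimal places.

4.790

OR_MH = Σ(aᵢdᵢ/nᵢ) / Σ(bᵢcᵢ/nᵢ), where nᵢ is the stratum total.
Stratum 1 (Site A): n = 645; a·d/n = 153·273/645 = 64.7581; b·c/n = 136·83/645 = 17.5008
Stratum 2 (Site B): n = 220; a·d/n = 61·79/220 = 21.9045; b·c/n = 7·73/220 = 2.3227
Stratum 3 (Site C): n = 291; a·d/n = 27·210/291 = 19.4845; b·c/n = 34·20/291 = 2.3368
OR_MH = (64.7581 + 21.9045 + 19.4845) / (17.5008 + 2.3227 + 2.3368) = 106.1472 / 22.1603 = 4.78998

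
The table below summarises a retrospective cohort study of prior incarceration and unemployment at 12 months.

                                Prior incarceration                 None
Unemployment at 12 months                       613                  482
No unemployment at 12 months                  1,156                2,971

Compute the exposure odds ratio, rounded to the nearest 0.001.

3.269

Reading the table with exposure as columns: a = 613 (Prior incarceration, case), b = 1156 (Prior incarceration, non-case), c = 482 (None, case), d = 2971.
OR = (a·d)/(b·c) = (613 × 2971) / (1156 × 482) = 1821223 / 557192 = 3.26857
The odds of unemployment at 12 months are about 3.27 times as high in the prior incarceration group.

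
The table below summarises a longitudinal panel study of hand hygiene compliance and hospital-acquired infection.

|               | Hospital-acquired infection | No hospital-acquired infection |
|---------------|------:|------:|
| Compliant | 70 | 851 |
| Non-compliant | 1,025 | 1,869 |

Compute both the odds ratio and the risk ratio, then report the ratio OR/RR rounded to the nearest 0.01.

Cells: a = 70, b = 851, c = 1025, d = 1869.
OR = (70·1869)/(851·1025) = 130830/872275 = 0.14999
Risk in exposed = 70/921 = 0.07600; risk in unexposed = 1025/2894 = 0.35418; RR = 0.21459
OR/RR = 0.14999 / 0.21459 = 0.69894
The outcome is not rare, so the OR lies further from 1 than the RR.

0.70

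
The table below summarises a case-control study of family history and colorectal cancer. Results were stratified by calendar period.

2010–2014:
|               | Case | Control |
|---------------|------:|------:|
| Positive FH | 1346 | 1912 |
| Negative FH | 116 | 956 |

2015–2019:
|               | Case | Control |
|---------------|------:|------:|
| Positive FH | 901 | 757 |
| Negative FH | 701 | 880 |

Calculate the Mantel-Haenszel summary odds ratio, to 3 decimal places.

OR_MH = Σ(aᵢdᵢ/nᵢ) / Σ(bᵢcᵢ/nᵢ), where nᵢ is the stratum total.
Stratum 1 (2010–2014): n = 4330; a·d/n = 1346·956/4330 = 297.1769; b·c/n = 1912·116/4330 = 51.2222
Stratum 2 (2015–2019): n = 3239; a·d/n = 901·880/3239 = 244.7916; b·c/n = 757·701/3239 = 163.8336
OR_MH = (297.1769 + 244.7916) / (51.2222 + 163.8336) = 541.9685 / 215.0558 = 2.52013

2.520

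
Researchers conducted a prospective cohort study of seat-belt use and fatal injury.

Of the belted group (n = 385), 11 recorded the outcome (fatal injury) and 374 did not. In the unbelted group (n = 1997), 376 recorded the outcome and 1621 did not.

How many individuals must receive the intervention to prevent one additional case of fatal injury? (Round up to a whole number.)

7

Risk in treated group = 11/385 = 0.02857; risk in control = 376/1997 = 0.18828.
Absolute risk reduction = 0.18828 − 0.02857 = 0.15971
NNT = 1 / ARR = 1 / 0.15971 = 6.261 → round up → 7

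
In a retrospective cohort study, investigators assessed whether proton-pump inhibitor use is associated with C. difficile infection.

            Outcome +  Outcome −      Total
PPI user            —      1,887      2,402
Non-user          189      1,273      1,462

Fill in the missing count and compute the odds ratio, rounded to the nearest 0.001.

The missing cell is in the exposed row: 2402 − 1887 = 515.
So a = 515, b = 1887, c = 189, d = 1273.
OR = (a·d)/(b·c) = (515 × 1273) / (1887 × 189) = 655595 / 356643 = 1.83824

1.838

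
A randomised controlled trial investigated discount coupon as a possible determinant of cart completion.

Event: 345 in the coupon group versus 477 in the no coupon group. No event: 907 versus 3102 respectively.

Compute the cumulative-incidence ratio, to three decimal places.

2.068

From the description: a = 345, b = 907, c = 477, d = 3102.
Risk in exposed = 345/1252 = 0.27556; risk in unexposed = 477/3579 = 0.13328.
RR = 0.27556 / 0.13328 = 2.06756
The risk among the exposed is 2.07 times that among the unexposed.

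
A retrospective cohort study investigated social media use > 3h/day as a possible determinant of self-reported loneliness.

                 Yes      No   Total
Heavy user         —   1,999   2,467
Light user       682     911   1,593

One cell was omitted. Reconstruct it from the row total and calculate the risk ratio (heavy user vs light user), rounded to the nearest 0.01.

The missing cell is in the exposed row: 2467 − 1999 = 468.
So a = 468, b = 1999, c = 682, d = 911.
RR = [a/(a+b)] / [c/(c+d)] = (468/2467) / (682/1593) = 0.18970/0.42812 = 0.44311

0.44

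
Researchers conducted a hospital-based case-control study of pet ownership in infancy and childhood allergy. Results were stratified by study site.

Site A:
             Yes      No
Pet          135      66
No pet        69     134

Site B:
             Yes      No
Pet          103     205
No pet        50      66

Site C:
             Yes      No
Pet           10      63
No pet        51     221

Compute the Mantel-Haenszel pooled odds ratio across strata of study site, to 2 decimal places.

1.50

OR_MH = Σ(aᵢdᵢ/nᵢ) / Σ(bᵢcᵢ/nᵢ), where nᵢ is the stratum total.
Stratum 1 (Site A): n = 404; a·d/n = 135·134/404 = 44.7772; b·c/n = 66·69/404 = 11.2723
Stratum 2 (Site B): n = 424; a·d/n = 103·66/424 = 16.0330; b·c/n = 205·50/424 = 24.1745
Stratum 3 (Site C): n = 345; a·d/n = 10·221/345 = 6.4058; b·c/n = 63·51/345 = 9.3130
OR_MH = (44.7772 + 16.0330 + 6.4058) / (11.2723 + 24.1745 + 9.3130) = 67.2160 / 44.7598 = 1.50170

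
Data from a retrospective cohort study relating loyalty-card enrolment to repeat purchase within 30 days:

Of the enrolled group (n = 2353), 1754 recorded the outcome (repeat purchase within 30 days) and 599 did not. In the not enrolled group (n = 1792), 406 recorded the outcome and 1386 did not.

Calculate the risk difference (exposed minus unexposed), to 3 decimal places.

0.519

From the description: a = 1754, b = 599, c = 406, d = 1386.
Risk in exposed = 1754/2353 = 0.745431; risk in unexposed = 406/1792 = 0.226562.
Risk difference = 0.745431 − 0.226562 = 0.518869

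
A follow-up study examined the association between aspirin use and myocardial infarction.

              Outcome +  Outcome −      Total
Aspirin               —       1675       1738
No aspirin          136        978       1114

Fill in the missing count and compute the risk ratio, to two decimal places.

The missing cell is in the exposed row: 1738 − 1675 = 63.
So a = 63, b = 1675, c = 136, d = 978.
RR = [a/(a+b)] / [c/(c+d)] = (63/1738) / (136/1114) = 0.03625/0.12208 = 0.29692

0.30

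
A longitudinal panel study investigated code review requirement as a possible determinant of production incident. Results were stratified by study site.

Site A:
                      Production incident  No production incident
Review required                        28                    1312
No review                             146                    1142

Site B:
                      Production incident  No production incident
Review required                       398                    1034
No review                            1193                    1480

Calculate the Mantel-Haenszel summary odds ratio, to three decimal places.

0.417

OR_MH = Σ(aᵢdᵢ/nᵢ) / Σ(bᵢcᵢ/nᵢ), where nᵢ is the stratum total.
Stratum 1 (Site A): n = 2628; a·d/n = 28·1142/2628 = 12.1674; b·c/n = 1312·146/2628 = 72.8889
Stratum 2 (Site B): n = 4105; a·d/n = 398·1480/4105 = 143.4933; b·c/n = 1034·1193/4105 = 300.5023
OR_MH = (12.1674 + 143.4933) / (72.8889 + 300.5023) = 155.6607 / 373.3912 = 0.41688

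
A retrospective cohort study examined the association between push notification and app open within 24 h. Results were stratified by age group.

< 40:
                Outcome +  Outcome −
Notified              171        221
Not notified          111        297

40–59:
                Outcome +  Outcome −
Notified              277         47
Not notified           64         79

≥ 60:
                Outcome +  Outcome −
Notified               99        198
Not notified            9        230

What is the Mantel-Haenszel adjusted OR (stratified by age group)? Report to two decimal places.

OR_MH = Σ(aᵢdᵢ/nᵢ) / Σ(bᵢcᵢ/nᵢ), where nᵢ is the stratum total.
Stratum 1 (< 40): n = 800; a·d/n = 171·297/800 = 63.4838; b·c/n = 221·111/800 = 30.6638
Stratum 2 (40–59): n = 467; a·d/n = 277·79/467 = 46.8587; b·c/n = 47·64/467 = 6.4411
Stratum 3 (≥ 60): n = 536; a·d/n = 99·230/536 = 42.4813; b·c/n = 198·9/536 = 3.3246
OR_MH = (63.4838 + 46.8587 + 42.4813) / (30.6638 + 6.4411 + 3.3246) = 152.8238 / 40.4295 = 3.78001

3.78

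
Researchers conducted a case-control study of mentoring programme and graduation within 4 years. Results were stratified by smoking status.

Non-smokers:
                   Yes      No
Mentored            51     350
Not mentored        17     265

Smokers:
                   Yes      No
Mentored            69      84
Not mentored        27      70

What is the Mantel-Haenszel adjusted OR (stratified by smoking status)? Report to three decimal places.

2.199

OR_MH = Σ(aᵢdᵢ/nᵢ) / Σ(bᵢcᵢ/nᵢ), where nᵢ is the stratum total.
Stratum 1 (Non-smokers): n = 683; a·d/n = 51·265/683 = 19.7877; b·c/n = 350·17/683 = 8.7116
Stratum 2 (Smokers): n = 250; a·d/n = 69·70/250 = 19.3200; b·c/n = 84·27/250 = 9.0720
OR_MH = (19.7877 + 19.3200) / (8.7116 + 9.0720) = 39.1077 / 17.7836 = 2.19909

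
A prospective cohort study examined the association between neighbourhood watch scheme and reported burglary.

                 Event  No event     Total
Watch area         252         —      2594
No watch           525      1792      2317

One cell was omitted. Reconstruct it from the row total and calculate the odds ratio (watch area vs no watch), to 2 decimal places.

The missing cell is in the exposed row: 2594 − 252 = 2342.
So a = 252, b = 2342, c = 525, d = 1792.
OR = (a·d)/(b·c) = (252 × 1792) / (2342 × 525) = 451584 / 1229550 = 0.36728

0.37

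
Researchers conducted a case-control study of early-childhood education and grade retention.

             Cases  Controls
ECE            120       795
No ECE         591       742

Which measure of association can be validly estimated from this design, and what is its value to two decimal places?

0.19

Cells: a = 120, b = 795, c = 591, d = 742.
This is a case-control study: participants were sampled on outcome status, so risks in the source population cannot be estimated directly — relative risk is not valid here. The odds ratio is the appropriate measure.
OR = (a·d)/(b·c) = (120 × 742) / (795 × 591) = 89040 / 469845 = 0.18951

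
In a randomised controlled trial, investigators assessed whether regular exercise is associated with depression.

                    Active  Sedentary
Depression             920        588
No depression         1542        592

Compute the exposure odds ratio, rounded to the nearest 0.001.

Reading the table with exposure as columns: a = 920 (Active, case), b = 1542 (Active, non-case), c = 588 (Sedentary, case), d = 592.
OR = (a·d)/(b·c) = (920 × 592) / (1542 × 588) = 544640 / 906696 = 0.60069
Exposure is associated with lower odds of depression (OR = 0.60 < 1).

0.601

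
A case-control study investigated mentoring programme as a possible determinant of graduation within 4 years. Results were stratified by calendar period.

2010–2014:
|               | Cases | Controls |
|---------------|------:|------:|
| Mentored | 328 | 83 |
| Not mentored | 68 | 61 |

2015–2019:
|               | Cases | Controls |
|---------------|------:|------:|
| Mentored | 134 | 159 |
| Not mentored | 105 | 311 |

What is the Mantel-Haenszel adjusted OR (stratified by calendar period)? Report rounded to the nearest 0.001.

2.819

OR_MH = Σ(aᵢdᵢ/nᵢ) / Σ(bᵢcᵢ/nᵢ), where nᵢ is the stratum total.
Stratum 1 (2010–2014): n = 540; a·d/n = 328·61/540 = 37.0519; b·c/n = 83·68/540 = 10.4519
Stratum 2 (2015–2019): n = 709; a·d/n = 134·311/709 = 58.7786; b·c/n = 159·105/709 = 23.5472
OR_MH = (37.0519 + 58.7786) / (10.4519 + 23.5472) = 95.8304 / 33.9991 = 2.81862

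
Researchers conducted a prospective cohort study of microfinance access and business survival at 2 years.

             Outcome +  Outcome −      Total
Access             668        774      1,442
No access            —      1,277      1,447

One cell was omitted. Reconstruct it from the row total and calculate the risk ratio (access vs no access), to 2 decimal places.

3.94

The missing cell is in the unexposed row: 1447 − 1277 = 170.
So a = 668, b = 774, c = 170, d = 1277.
RR = [a/(a+b)] / [c/(c+d)] = (668/1442) / (170/1447) = 0.46325/0.11748 = 3.94304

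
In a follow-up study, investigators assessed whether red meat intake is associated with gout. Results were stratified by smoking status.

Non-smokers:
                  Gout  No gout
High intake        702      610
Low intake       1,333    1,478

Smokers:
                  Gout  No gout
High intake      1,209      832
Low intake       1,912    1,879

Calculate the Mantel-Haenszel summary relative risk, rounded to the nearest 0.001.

RR_MH = Σ(aᵢ·n₀ᵢ/nᵢ) / Σ(cᵢ·n₁ᵢ/nᵢ), with n₁ᵢ = aᵢ+bᵢ (exposed), n₀ᵢ = cᵢ+dᵢ (unexposed), nᵢ = n₁ᵢ+n₀ᵢ.
Stratum 1 (Non-smokers): n₁ = 1312, n₀ = 2811, n = 4123; a·n₀/n = 702·2811/4123 = 478.6131; c·n₁/n = 1333·1312/4123 = 424.1805
Stratum 2 (Smokers): n₁ = 2041, n₀ = 3791, n = 5832; a·n₀/n = 1209·3791/5832 = 785.8915; c·n₁/n = 1912·2041/5832 = 669.1344
RR_MH = (478.6131 + 785.8915) / (424.1805 + 669.1344) = 1264.5046 / 1093.3149 = 1.15658

1.157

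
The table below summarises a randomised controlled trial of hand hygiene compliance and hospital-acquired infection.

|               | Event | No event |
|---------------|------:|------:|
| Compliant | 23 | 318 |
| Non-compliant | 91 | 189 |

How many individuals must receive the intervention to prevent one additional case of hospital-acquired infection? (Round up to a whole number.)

4

Risk in treated group = 23/341 = 0.06745; risk in control = 91/280 = 0.32500.
Absolute risk reduction = 0.32500 − 0.06745 = 0.25755
NNT = 1 / ARR = 1 / 0.25755 = 3.883 → round up → 4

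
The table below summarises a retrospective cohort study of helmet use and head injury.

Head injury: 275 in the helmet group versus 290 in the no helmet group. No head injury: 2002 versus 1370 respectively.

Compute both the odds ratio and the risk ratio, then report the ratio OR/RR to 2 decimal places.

From the description: a = 275, b = 2002, c = 290, d = 1370.
OR = (275·1370)/(2002·290) = 376750/580580 = 0.64892
Risk in exposed = 275/2277 = 0.12077; risk in unexposed = 290/1660 = 0.17470; RR = 0.69132
OR/RR = 0.64892 / 0.69132 = 0.93867
The outcome is not rare, so the OR lies further from 1 than the RR.

0.94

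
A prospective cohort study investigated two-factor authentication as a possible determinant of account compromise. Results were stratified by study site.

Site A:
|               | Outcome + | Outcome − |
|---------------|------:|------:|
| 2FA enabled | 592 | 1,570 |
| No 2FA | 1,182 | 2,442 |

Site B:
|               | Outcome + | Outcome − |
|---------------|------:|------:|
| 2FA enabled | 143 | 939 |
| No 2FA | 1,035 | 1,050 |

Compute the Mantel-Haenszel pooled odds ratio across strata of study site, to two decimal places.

0.47

OR_MH = Σ(aᵢdᵢ/nᵢ) / Σ(bᵢcᵢ/nᵢ), where nᵢ is the stratum total.
Stratum 1 (Site A): n = 5786; a·d/n = 592·2442/5786 = 249.8555; b·c/n = 1570·1182/5786 = 320.7293
Stratum 2 (Site B): n = 3167; a·d/n = 143·1050/3167 = 47.4108; b·c/n = 939·1035/3167 = 306.8724
OR_MH = (249.8555 + 47.4108) / (320.7293 + 306.8724) = 297.2663 / 627.6018 = 0.47365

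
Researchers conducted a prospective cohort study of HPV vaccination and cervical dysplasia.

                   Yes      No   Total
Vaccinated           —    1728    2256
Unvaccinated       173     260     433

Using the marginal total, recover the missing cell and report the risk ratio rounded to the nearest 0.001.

0.586

The missing cell is in the exposed row: 2256 − 1728 = 528.
So a = 528, b = 1728, c = 173, d = 260.
RR = [a/(a+b)] / [c/(c+d)] = (528/2256) / (173/433) = 0.23404/0.39954 = 0.58578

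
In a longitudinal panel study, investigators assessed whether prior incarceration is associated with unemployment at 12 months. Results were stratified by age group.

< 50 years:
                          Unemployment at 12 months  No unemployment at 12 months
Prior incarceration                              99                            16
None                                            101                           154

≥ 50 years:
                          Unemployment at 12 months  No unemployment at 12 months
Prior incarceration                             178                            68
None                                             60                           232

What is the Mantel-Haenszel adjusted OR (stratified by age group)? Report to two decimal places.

OR_MH = Σ(aᵢdᵢ/nᵢ) / Σ(bᵢcᵢ/nᵢ), where nᵢ is the stratum total.
Stratum 1 (< 50 years): n = 370; a·d/n = 99·154/370 = 41.2054; b·c/n = 16·101/370 = 4.3676
Stratum 2 (≥ 50 years): n = 538; a·d/n = 178·232/538 = 76.7584; b·c/n = 68·60/538 = 7.5836
OR_MH = (41.2054 + 76.7584) / (4.3676 + 7.5836) = 117.9638 / 11.9512 = 9.87045

9.87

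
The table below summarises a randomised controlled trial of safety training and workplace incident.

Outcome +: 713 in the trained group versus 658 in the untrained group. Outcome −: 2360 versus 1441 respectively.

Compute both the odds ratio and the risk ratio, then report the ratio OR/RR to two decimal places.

0.89

From the description: a = 713, b = 2360, c = 658, d = 1441.
OR = (713·1441)/(2360·658) = 1027433/1552880 = 0.66163
Risk in exposed = 713/3073 = 0.23202; risk in unexposed = 658/2099 = 0.31348; RR = 0.74014
OR/RR = 0.66163 / 0.74014 = 0.89393
The outcome is not rare, so the OR lies further from 1 than the RR.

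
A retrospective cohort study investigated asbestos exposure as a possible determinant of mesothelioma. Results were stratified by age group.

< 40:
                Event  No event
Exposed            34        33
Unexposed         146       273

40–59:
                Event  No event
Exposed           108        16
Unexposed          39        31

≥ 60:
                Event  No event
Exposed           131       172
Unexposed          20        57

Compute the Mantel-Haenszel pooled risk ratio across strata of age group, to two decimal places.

1.55

RR_MH = Σ(aᵢ·n₀ᵢ/nᵢ) / Σ(cᵢ·n₁ᵢ/nᵢ), with n₁ᵢ = aᵢ+bᵢ (exposed), n₀ᵢ = cᵢ+dᵢ (unexposed), nᵢ = n₁ᵢ+n₀ᵢ.
Stratum 1 (< 40): n₁ = 67, n₀ = 419, n = 486; a·n₀/n = 34·419/486 = 29.3128; c·n₁/n = 146·67/486 = 20.1276
Stratum 2 (40–59): n₁ = 124, n₀ = 70, n = 194; a·n₀/n = 108·70/194 = 38.9691; c·n₁/n = 39·124/194 = 24.9278
Stratum 3 (≥ 60): n₁ = 303, n₀ = 77, n = 380; a·n₀/n = 131·77/380 = 26.5447; c·n₁/n = 20·303/380 = 15.9474
RR_MH = (29.3128 + 38.9691 + 26.5447) / (20.1276 + 24.9278 + 15.9474) = 94.8266 / 61.0028 = 1.55446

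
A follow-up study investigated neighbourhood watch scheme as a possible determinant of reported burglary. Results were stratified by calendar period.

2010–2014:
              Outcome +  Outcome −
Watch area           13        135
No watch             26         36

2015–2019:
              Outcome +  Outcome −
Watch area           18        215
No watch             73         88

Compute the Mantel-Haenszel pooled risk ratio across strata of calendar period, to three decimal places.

RR_MH = Σ(aᵢ·n₀ᵢ/nᵢ) / Σ(cᵢ·n₁ᵢ/nᵢ), with n₁ᵢ = aᵢ+bᵢ (exposed), n₀ᵢ = cᵢ+dᵢ (unexposed), nᵢ = n₁ᵢ+n₀ᵢ.
Stratum 1 (2010–2014): n₁ = 148, n₀ = 62, n = 210; a·n₀/n = 13·62/210 = 3.8381; c·n₁/n = 26·148/210 = 18.3238
Stratum 2 (2015–2019): n₁ = 233, n₀ = 161, n = 394; a·n₀/n = 18·161/394 = 7.3553; c·n₁/n = 73·233/394 = 43.1701
RR_MH = (3.8381 + 7.3553) / (18.3238 + 43.1701) = 11.1934 / 61.4939 = 0.18203

0.182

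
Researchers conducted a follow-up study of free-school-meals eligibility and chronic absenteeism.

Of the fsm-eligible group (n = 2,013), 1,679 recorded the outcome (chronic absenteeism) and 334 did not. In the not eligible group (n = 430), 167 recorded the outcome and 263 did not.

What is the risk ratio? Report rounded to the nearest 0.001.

From the description: a = 1679, b = 334, c = 167, d = 263.
Risk in exposed = 1679/2013 = 0.83408; risk in unexposed = 167/430 = 0.38837.
RR = 0.83408 / 0.38837 = 2.14763
The risk among the exposed is 2.15 times that among the unexposed.

2.148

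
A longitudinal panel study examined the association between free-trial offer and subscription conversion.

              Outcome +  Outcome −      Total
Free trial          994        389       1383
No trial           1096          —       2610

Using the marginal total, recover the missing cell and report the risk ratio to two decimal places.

The missing cell is in the unexposed row: 2610 − 1096 = 1514.
So a = 994, b = 389, c = 1096, d = 1514.
RR = [a/(a+b)] / [c/(c+d)] = (994/1383) / (1096/2610) = 0.71873/0.41992 = 1.71157

1.71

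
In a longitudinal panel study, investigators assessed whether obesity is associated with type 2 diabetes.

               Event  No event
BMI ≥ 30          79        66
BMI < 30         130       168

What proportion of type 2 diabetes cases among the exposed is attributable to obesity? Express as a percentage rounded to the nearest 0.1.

19.9

Cells: a = 79, b = 66, c = 130, d = 168.
Risk in exposed = 79/145 = 0.54483; risk in unexposed = 130/298 = 0.43624.
RR = 0.54483/0.43624 = 1.24891
AR% = (RR − 1)/RR × 100 = (1.24891 − 1)/1.24891 × 100 = 19.9303%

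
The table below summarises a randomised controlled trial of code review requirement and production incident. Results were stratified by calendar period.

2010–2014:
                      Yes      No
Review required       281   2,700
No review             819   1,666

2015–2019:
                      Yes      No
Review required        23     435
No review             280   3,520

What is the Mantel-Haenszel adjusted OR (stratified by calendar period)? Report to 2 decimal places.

OR_MH = Σ(aᵢdᵢ/nᵢ) / Σ(bᵢcᵢ/nᵢ), where nᵢ is the stratum total.
Stratum 1 (2010–2014): n = 5466; a·d/n = 281·1666/5466 = 85.6469; b·c/n = 2700·819/5466 = 404.5554
Stratum 2 (2015–2019): n = 4258; a·d/n = 23·3520/4258 = 19.0136; b·c/n = 435·280/4258 = 28.6050
OR_MH = (85.6469 + 19.0136) / (404.5554 + 28.6050) = 104.6605 / 433.1604 = 0.24162

0.24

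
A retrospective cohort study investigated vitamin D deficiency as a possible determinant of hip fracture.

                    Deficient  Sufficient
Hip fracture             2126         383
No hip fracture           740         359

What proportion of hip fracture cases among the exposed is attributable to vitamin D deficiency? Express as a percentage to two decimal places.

Reading the table with exposure as columns: a = 2126 (Deficient, case), b = 740 (Deficient, non-case), c = 383 (Sufficient, case), d = 359.
Risk in exposed = 2126/2866 = 0.74180; risk in unexposed = 383/742 = 0.51617.
RR = 0.74180/0.51617 = 1.43712
AR% = (RR − 1)/RR × 100 = (1.43712 − 1)/1.43712 × 100 = 30.4163%

30.42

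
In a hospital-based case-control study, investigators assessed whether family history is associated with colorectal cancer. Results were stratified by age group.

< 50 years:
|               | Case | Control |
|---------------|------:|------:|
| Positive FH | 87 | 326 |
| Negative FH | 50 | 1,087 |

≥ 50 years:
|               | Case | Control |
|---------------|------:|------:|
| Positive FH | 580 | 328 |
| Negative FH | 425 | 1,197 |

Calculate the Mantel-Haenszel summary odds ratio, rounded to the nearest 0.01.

5.11

OR_MH = Σ(aᵢdᵢ/nᵢ) / Σ(bᵢcᵢ/nᵢ), where nᵢ is the stratum total.
Stratum 1 (< 50 years): n = 1550; a·d/n = 87·1087/1550 = 61.0123; b·c/n = 326·50/1550 = 10.5161
Stratum 2 (≥ 50 years): n = 2530; a·d/n = 580·1197/2530 = 274.4111; b·c/n = 328·425/2530 = 55.0988
OR_MH = (61.0123 + 274.4111) / (10.5161 + 55.0988) = 335.4233 / 65.6149 = 5.11200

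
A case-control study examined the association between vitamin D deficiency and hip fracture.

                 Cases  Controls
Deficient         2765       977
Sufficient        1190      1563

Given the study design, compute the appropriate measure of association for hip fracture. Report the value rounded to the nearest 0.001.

Cells: a = 2765, b = 977, c = 1190, d = 1563.
This is a case-control study: participants were sampled on outcome status, so risks in the source population cannot be estimated directly — relative risk is not valid here. The odds ratio is the appropriate measure.
OR = (a·d)/(b·c) = (2765 × 1563) / (977 × 1190) = 4321695 / 1162630 = 3.71717

3.717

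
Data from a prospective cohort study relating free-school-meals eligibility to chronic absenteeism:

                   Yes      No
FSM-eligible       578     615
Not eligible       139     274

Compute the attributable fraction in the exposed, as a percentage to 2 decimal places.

Cells: a = 578, b = 615, c = 139, d = 274.
Risk in exposed = 578/1193 = 0.48449; risk in unexposed = 139/413 = 0.33656.
RR = 0.48449/0.33656 = 1.43954
AR% = (RR − 1)/RR × 100 = (1.43954 − 1)/1.43954 × 100 = 30.5332%

30.53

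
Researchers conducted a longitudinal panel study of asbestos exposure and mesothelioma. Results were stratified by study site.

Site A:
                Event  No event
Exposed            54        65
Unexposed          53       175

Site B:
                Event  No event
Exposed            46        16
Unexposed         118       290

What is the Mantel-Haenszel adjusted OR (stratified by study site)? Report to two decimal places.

3.99

OR_MH = Σ(aᵢdᵢ/nᵢ) / Σ(bᵢcᵢ/nᵢ), where nᵢ is the stratum total.
Stratum 1 (Site A): n = 347; a·d/n = 54·175/347 = 27.2334; b·c/n = 65·53/347 = 9.9280
Stratum 2 (Site B): n = 470; a·d/n = 46·290/470 = 28.3830; b·c/n = 16·118/470 = 4.0170
OR_MH = (27.2334 + 28.3830) / (9.9280 + 4.0170) = 55.6164 / 13.9450 = 3.98828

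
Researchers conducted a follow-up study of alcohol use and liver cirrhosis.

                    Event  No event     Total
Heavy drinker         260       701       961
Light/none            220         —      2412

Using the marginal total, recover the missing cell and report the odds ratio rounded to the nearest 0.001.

The missing cell is in the unexposed row: 2412 − 220 = 2192.
So a = 260, b = 701, c = 220, d = 2192.
OR = (a·d)/(b·c) = (260 × 2192) / (701 × 220) = 569920 / 154220 = 3.69550

3.695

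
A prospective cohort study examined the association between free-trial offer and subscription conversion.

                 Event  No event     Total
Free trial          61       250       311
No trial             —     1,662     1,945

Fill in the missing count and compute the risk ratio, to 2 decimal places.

1.35

The missing cell is in the unexposed row: 1945 − 1662 = 283.
So a = 61, b = 250, c = 283, d = 1662.
RR = [a/(a+b)] / [c/(c+d)] = (61/311) / (283/1945) = 0.19614/0.14550 = 1.34804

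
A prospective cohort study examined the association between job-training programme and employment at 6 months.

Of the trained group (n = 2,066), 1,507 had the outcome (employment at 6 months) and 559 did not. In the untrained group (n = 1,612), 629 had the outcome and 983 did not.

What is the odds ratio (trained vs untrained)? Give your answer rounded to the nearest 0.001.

4.213

From the description: a = 1507, b = 559, c = 629, d = 983.
OR = (a·d)/(b·c) = (1507 × 983) / (559 × 629) = 1481381 / 351611 = 4.21312
The odds of employment at 6 months are about 4.21 times as high in the trained group.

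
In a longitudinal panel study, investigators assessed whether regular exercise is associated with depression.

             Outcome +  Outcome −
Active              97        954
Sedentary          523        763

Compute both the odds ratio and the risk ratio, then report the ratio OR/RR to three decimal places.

0.654

Cells: a = 97, b = 954, c = 523, d = 763.
OR = (97·763)/(954·523) = 74011/498942 = 0.14834
Risk in exposed = 97/1051 = 0.09229; risk in unexposed = 523/1286 = 0.40669; RR = 0.22694
OR/RR = 0.14834 / 0.22694 = 0.65364
The outcome is not rare, so the OR lies further from 1 than the RR.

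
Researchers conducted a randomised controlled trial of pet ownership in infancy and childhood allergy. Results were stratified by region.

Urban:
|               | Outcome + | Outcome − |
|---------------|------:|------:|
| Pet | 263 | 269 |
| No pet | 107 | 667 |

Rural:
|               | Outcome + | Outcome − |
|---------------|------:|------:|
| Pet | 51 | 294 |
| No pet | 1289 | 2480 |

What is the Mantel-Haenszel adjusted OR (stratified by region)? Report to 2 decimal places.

1.45

OR_MH = Σ(aᵢdᵢ/nᵢ) / Σ(bᵢcᵢ/nᵢ), where nᵢ is the stratum total.
Stratum 1 (Urban): n = 1306; a·d/n = 263·667/1306 = 134.3193; b·c/n = 269·107/1306 = 22.0391
Stratum 2 (Rural): n = 4114; a·d/n = 51·2480/4114 = 30.7438; b·c/n = 294·1289/4114 = 92.1162
OR_MH = (134.3193 + 30.7438) / (22.0391 + 92.1162) = 165.0631 / 114.1552 = 1.44595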